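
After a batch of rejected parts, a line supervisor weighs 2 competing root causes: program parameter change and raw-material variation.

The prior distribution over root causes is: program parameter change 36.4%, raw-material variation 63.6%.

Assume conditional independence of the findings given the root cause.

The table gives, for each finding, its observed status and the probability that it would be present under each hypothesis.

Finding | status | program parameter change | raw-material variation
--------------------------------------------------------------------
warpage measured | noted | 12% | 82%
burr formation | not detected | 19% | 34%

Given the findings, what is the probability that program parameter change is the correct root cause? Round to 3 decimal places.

For each hypothesis, the unnormalized posterior weight is prior × product of the finding likelihoods (using 1 − P(present | H) for each absent finding):
  program parameter change: 0.364 × 0.12 × (1 − 0.19) = 0.035381
  raw-material variation: 0.636 × 0.82 × (1 − 0.34) = 0.3442
Marginal likelihood of the evidence = 0.37958.
P(program parameter change | evidence) = 0.035381 / 0.37958 ≈ 0.093.

0.093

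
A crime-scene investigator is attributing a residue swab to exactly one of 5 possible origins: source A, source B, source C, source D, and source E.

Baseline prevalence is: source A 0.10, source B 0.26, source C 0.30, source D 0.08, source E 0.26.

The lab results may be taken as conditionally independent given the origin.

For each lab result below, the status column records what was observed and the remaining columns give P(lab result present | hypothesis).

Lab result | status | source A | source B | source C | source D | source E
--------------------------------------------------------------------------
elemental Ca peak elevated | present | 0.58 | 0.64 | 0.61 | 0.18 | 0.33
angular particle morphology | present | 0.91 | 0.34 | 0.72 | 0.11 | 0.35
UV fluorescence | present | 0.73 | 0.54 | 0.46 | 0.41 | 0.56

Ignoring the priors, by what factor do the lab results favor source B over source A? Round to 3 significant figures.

0.305

The Bayes factor is the ratio of the joint likelihoods of the lab result pattern under the two hypotheses.
  source B: 0.64 × 0.34 × 0.54 = 0.1175
  source A: 0.58 × 0.91 × 0.73 = 0.38529
Bayes factor = 0.1175 / 0.38529 ≈ 0.305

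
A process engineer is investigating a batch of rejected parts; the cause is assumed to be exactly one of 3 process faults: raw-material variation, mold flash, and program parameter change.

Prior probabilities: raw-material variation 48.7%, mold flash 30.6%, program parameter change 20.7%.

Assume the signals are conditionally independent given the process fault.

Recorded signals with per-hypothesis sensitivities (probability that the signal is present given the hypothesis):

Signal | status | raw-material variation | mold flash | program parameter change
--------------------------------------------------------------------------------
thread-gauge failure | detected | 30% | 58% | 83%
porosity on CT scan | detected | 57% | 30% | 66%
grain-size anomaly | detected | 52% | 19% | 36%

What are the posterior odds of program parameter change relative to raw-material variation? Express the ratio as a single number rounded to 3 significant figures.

0.943

The normalizing constant cancels in an odds ratio, so compute prior × likelihood for the two hypotheses only:
  program parameter change: 0.207 × 0.83 × 0.66 × 0.36 = 0.040822
  raw-material variation: 0.487 × 0.30 × 0.57 × 0.52 = 0.043304
Posterior odds = 0.040822 / 0.043304 ≈ 0.943.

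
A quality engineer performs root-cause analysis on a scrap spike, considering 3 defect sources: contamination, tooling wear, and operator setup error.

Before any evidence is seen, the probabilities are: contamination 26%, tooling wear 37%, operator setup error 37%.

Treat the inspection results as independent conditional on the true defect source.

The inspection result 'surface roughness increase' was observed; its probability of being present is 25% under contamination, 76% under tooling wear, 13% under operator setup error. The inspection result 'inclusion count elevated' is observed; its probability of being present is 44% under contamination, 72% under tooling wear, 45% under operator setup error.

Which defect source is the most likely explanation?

tooling wear

For each hypothesis, the unnormalized posterior weight is prior × product of the inspection result likelihoods:
  contamination: 0.26 × 0.25 × 0.44 = 0.0286
  tooling wear: 0.37 × 0.76 × 0.72 = 0.20246
  operator setup error: 0.37 × 0.13 × 0.45 = 0.021645
The unnormalized weights sum to 0.25271.
P(contamination | evidence) ≈ 0.0286 / 0.25271 ≈ 0.113
P(tooling wear | evidence) ≈ 0.20246 / 0.25271 ≈ 0.801
P(operator setup error | evidence) ≈ 0.021645 / 0.25271 ≈ 0.086
The largest is 0.801, so tooling wear is most probable.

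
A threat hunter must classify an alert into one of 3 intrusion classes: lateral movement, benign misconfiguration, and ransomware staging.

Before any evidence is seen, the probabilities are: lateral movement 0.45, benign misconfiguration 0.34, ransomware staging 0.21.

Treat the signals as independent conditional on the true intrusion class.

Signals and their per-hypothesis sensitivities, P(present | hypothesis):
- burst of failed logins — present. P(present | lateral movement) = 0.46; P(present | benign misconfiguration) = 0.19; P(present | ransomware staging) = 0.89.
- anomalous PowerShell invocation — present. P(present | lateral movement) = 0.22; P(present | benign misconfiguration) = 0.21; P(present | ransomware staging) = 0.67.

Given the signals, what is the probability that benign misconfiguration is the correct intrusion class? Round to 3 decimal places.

Multiply each prior by the joint likelihood of the signal pattern:
  lateral movement: 0.45 × 0.46 × 0.22 = 0.04554
  benign misconfiguration: 0.34 × 0.19 × 0.21 = 0.013566
  ransomware staging: 0.21 × 0.89 × 0.67 = 0.12522
Normalizing constant Z = 0.04554 + 0.013566 + 0.12522 = 0.18433.
P(benign misconfiguration | evidence) = 0.013566 / 0.18433 ≈ 0.074.

0.074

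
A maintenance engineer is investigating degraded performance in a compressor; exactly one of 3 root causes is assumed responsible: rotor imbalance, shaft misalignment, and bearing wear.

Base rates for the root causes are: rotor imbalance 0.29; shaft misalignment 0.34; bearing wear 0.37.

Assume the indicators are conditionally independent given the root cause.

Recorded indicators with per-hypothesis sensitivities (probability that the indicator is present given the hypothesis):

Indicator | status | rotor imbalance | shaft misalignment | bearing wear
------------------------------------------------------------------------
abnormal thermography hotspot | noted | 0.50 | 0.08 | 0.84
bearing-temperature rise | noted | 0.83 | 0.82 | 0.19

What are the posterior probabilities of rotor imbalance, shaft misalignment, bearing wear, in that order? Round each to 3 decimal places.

0.597, 0.111, 0.293

For each hypothesis, the unnormalized posterior weight is prior × product of the indicator likelihoods:
  rotor imbalance: 0.29 × 0.50 × 0.83 = 0.12035
  shaft misalignment: 0.34 × 0.08 × 0.82 = 0.022304
  bearing wear: 0.37 × 0.84 × 0.19 = 0.059052
Marginal likelihood of the evidence = 0.20171.
P(rotor imbalance | evidence) = 0.12035 / 0.20171 ≈ 0.597
P(shaft misalignment | evidence) = 0.022304 / 0.20171 ≈ 0.111
P(bearing wear | evidence) = 0.059052 / 0.20171 ≈ 0.293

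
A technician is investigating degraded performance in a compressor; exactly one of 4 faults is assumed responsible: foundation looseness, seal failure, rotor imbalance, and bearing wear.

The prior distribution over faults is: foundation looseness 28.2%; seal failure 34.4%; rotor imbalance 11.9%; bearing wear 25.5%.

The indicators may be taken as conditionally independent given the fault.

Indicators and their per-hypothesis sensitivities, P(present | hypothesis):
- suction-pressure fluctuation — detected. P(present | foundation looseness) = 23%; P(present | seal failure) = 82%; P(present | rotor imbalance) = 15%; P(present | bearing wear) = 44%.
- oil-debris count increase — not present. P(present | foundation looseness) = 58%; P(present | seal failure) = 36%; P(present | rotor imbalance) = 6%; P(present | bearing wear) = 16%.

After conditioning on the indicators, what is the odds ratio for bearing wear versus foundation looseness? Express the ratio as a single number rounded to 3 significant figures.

The normalizing constant cancels in an odds ratio, so compute prior × likelihood for the two hypotheses only (using 1 − P(present | H) for each absent indicator):
  bearing wear: 0.255 × 0.44 × (1 − 0.16) = 0.094248
  foundation looseness: 0.282 × 0.23 × (1 − 0.58) = 0.027241
Posterior odds = 0.094248 / 0.027241 ≈ 3.46.

3.46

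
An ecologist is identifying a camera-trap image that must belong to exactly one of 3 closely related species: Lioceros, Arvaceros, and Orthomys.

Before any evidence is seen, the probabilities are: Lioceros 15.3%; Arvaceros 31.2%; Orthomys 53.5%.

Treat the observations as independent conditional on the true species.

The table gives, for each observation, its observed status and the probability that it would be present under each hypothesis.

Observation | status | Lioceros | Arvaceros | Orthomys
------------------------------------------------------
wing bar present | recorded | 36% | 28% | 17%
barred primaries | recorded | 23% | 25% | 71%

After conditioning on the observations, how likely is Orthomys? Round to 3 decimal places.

Multiply each prior by the joint likelihood of the evidence pattern:
  Lioceros: 0.153 × 0.36 × 0.23 = 0.012668
  Arvaceros: 0.312 × 0.28 × 0.25 = 0.02184
  Orthomys: 0.535 × 0.17 × 0.71 = 0.064575
The unnormalized weights sum to 0.099083.
P(Orthomys | evidence) = 0.064575 / 0.099083 ≈ 0.652.

0.652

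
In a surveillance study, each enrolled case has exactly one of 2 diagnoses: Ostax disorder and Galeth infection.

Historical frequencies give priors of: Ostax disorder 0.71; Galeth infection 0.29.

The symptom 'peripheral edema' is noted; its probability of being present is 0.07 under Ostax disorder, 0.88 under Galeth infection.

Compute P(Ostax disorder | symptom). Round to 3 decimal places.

By Bayes' rule, the unnormalized weight for each hypothesis is prior × likelihood:
  Ostax disorder: 0.71 × 0.07 = 0.0497
  Galeth infection: 0.29 × 0.88 = 0.2552
The unnormalized weights sum to 0.3049.
P(Ostax disorder | evidence) = 0.0497 / 0.3049 ≈ 0.163.

0.163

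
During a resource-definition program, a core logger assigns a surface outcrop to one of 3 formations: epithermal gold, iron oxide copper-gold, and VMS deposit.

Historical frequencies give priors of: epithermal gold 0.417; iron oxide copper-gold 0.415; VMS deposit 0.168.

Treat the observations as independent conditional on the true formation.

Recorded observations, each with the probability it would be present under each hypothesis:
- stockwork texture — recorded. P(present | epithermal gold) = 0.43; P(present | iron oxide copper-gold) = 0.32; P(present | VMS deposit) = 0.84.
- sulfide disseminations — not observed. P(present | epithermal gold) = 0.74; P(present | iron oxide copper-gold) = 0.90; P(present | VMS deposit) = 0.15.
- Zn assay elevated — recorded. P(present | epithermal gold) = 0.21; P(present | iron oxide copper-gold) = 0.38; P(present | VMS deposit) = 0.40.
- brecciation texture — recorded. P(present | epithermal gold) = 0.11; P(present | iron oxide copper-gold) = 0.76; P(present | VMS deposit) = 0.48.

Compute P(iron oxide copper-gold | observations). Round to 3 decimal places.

Multiply each prior by the joint likelihood of the evidence pattern (using 1 − P(present | H) for each absent observation):
  epithermal gold: 0.417 × 0.43 × (1 − 0.74) × 0.21 × 0.11 = 0.0010769
  iron oxide copper-gold: 0.415 × 0.32 × (1 − 0.90) × 0.38 × 0.76 = 0.0038353
  VMS deposit: 0.168 × 0.84 × (1 − 0.15) × 0.40 × 0.48 = 0.023031
Normalizing constant Z = 0.0010769 + 0.0038353 + 0.023031 = 0.027943.
P(iron oxide copper-gold | evidence) = 0.0038353 / 0.027943 ≈ 0.137.

0.137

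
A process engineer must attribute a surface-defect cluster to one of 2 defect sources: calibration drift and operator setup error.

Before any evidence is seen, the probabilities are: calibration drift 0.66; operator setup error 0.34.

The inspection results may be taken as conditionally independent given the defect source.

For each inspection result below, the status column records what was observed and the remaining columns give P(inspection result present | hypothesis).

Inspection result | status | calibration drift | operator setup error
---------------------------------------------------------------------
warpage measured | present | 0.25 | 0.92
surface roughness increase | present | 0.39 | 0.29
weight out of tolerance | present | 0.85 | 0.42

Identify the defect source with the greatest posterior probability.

By Bayes' rule with conditional independence, the unnormalized weight for each hypothesis is prior × ∏ likelihoods:
  calibration drift: 0.66 × 0.25 × 0.39 × 0.85 = 0.054698
  operator setup error: 0.34 × 0.92 × 0.29 × 0.42 = 0.038099
Marginal likelihood of the evidence = 0.092797.
P(calibration drift | evidence) ≈ 0.054698 / 0.092797 ≈ 0.589
P(operator setup error | evidence) ≈ 0.038099 / 0.092797 ≈ 0.411
The largest is 0.589, so calibration drift is most probable.

calibration drift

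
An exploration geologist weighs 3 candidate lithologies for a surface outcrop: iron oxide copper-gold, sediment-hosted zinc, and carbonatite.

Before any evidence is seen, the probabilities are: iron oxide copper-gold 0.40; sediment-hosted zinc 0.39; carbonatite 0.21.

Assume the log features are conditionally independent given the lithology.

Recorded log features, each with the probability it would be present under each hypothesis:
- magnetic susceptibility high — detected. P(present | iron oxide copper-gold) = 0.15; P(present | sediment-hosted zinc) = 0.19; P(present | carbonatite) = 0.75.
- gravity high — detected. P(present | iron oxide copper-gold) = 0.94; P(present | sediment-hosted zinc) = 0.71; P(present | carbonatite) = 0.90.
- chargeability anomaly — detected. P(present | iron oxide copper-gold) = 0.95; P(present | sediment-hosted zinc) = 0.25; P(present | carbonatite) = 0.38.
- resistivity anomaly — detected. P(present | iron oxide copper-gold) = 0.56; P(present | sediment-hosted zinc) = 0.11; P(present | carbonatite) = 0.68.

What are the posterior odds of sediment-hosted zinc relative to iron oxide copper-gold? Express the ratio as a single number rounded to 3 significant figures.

The normalizing constant cancels in an odds ratio, so compute prior × likelihood for the two hypotheses only:
  sediment-hosted zinc: 0.39 × 0.19 × 0.71 × 0.25 × 0.11 = 0.0014468
  iron oxide copper-gold: 0.40 × 0.15 × 0.94 × 0.95 × 0.56 = 0.030005
Odds(sediment-hosted zinc : iron oxide copper-gold) = 0.0014468 / 0.030005 ≈ 0.0482.

0.0482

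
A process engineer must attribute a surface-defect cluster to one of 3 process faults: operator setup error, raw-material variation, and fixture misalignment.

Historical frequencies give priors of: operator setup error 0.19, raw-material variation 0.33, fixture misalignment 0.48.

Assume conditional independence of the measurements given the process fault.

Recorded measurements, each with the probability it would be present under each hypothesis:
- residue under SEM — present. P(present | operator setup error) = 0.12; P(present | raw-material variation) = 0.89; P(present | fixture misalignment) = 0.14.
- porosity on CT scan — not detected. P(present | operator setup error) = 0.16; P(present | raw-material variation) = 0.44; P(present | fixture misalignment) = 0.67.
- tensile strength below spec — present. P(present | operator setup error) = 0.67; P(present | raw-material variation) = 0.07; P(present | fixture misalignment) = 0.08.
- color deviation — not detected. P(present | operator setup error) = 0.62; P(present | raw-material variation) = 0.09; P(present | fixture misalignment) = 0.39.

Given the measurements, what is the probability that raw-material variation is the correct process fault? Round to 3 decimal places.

0.637

Multiply each prior by the joint likelihood of the measurement pattern (using 1 − P(present | H) for each absent measurement):
  operator setup error: 0.19 × 0.12 × (1 − 0.16) × 0.67 × (1 − 0.62) = 0.0048761
  raw-material variation: 0.33 × 0.89 × (1 − 0.44) × 0.07 × (1 − 0.09) = 0.010477
  fixture misalignment: 0.48 × 0.14 × (1 − 0.67) × 0.08 × (1 − 0.39) = 0.0010822
Marginal likelihood of the evidence = 0.016435.
P(raw-material variation | evidence) = 0.010477 / 0.016435 ≈ 0.637.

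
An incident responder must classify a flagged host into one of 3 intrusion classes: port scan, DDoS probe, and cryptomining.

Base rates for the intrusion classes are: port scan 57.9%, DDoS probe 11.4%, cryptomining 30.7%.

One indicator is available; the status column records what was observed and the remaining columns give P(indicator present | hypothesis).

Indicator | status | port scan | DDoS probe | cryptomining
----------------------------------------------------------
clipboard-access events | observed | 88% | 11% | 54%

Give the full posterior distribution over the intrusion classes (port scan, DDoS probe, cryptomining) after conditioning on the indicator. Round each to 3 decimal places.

0.741, 0.018, 0.241

For each hypothesis, the unnormalized posterior weight is prior × likelihood:
  port scan: 0.579 × 0.88 = 0.50952
  DDoS probe: 0.114 × 0.11 = 0.01254
  cryptomining: 0.307 × 0.54 = 0.16578
The unnormalized weights sum to 0.68784.
P(port scan | evidence) = 0.50952 / 0.68784 ≈ 0.741
P(DDoS probe | evidence) = 0.01254 / 0.68784 ≈ 0.018
P(cryptomining | evidence) = 0.16578 / 0.68784 ≈ 0.241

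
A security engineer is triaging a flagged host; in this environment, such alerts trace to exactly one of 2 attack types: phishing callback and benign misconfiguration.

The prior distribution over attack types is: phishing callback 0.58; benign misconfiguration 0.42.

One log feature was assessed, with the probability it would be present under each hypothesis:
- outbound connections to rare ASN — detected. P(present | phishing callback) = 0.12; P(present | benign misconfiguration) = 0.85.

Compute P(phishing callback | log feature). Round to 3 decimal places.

0.163

For each hypothesis, the unnormalized posterior weight is prior × likelihood:
  phishing callback: 0.58 × 0.12 = 0.0696
  benign misconfiguration: 0.42 × 0.85 = 0.357
Normalizing constant Z = 0.0696 + 0.357 = 0.4266.
P(phishing callback | evidence) = 0.0696 / 0.4266 ≈ 0.163.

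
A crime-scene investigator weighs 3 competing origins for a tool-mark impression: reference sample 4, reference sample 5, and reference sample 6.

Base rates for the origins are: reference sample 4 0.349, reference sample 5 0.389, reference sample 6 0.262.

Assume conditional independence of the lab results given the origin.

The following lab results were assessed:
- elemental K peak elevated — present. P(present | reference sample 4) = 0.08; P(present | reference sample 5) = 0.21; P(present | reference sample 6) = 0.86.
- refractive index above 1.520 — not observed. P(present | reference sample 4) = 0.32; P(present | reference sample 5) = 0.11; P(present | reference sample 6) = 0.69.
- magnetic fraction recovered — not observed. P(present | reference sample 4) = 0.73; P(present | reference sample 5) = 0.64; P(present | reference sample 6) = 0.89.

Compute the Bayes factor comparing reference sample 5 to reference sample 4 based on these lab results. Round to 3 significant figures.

4.58

The Bayes factor is the ratio of the joint likelihoods of the lab result pattern under the two hypotheses (using 1 − P(present | H) for each absent lab result).
  reference sample 5: 0.21 × (1 − 0.11) × (1 − 0.64) = 0.067284
  reference sample 4: 0.08 × (1 − 0.32) × (1 − 0.73) = 0.014688
Bayes factor = 0.067284 / 0.014688 ≈ 4.58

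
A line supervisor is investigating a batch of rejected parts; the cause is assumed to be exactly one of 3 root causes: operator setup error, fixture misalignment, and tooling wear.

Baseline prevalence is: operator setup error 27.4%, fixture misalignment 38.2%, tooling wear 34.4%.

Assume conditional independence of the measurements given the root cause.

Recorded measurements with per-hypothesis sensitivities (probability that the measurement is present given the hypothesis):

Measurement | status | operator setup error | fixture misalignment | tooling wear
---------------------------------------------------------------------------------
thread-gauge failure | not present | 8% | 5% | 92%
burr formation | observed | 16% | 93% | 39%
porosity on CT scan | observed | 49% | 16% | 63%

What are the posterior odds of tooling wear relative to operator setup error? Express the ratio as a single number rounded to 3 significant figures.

0.342

Unnormalized posterior weight (prior times the measurement likelihoods) for each of the two hypotheses (using 1 − P(present | H) for each absent measurement):
  tooling wear: 0.344 × (1 − 0.92) × 0.39 × 0.63 = 0.0067617
  operator setup error: 0.274 × (1 − 0.08) × 0.16 × 0.49 = 0.019763
Posterior odds = 0.0067617 / 0.019763 ≈ 0.342.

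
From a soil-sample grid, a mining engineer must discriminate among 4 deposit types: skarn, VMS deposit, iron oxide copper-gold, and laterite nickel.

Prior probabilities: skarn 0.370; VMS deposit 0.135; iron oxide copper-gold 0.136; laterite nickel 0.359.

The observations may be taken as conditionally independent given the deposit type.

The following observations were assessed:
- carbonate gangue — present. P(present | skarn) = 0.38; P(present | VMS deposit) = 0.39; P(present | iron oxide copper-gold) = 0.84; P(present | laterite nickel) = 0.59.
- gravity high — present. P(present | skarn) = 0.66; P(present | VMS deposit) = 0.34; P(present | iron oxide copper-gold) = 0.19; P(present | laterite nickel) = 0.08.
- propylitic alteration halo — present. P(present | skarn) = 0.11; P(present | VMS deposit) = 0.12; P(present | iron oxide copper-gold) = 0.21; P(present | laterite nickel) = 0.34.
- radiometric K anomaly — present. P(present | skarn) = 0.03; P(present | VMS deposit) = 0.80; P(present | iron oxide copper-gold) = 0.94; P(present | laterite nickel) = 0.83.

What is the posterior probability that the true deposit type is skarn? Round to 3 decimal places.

0.028

Multiply each prior by the joint likelihood of the evidence pattern:
  skarn: 0.370 × 0.38 × 0.66 × 0.11 × 0.03 = 0.00030623
  VMS deposit: 0.135 × 0.39 × 0.34 × 0.12 × 0.80 = 0.0017185
  iron oxide copper-gold: 0.136 × 0.84 × 0.19 × 0.21 × 0.94 = 0.0042847
  laterite nickel: 0.359 × 0.59 × 0.08 × 0.34 × 0.83 = 0.0047818
Marginal likelihood of the evidence = 0.011091.
P(skarn | evidence) = 0.00030623 / 0.011091 ≈ 0.028.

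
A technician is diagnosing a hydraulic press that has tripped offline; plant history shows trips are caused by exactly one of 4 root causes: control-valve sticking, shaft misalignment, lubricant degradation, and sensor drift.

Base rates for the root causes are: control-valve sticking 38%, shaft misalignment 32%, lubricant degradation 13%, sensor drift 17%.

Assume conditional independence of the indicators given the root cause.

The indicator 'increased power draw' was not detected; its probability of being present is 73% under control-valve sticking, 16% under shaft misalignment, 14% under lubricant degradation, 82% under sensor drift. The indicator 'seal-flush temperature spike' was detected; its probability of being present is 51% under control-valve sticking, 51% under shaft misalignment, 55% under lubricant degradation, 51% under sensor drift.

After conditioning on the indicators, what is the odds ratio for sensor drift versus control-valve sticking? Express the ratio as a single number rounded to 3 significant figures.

0.298

Posterior odds equal prior odds times the likelihood ratio; only the two competing hypotheses matter (using 1 − P(present | H) for each absent indicator).
  sensor drift: 0.17 × (1 − 0.82) × 0.51 = 0.015606
  control-valve sticking: 0.38 × (1 − 0.73) × 0.51 = 0.052326
Odds(sensor drift : control-valve sticking) = 0.015606 / 0.052326 ≈ 0.298.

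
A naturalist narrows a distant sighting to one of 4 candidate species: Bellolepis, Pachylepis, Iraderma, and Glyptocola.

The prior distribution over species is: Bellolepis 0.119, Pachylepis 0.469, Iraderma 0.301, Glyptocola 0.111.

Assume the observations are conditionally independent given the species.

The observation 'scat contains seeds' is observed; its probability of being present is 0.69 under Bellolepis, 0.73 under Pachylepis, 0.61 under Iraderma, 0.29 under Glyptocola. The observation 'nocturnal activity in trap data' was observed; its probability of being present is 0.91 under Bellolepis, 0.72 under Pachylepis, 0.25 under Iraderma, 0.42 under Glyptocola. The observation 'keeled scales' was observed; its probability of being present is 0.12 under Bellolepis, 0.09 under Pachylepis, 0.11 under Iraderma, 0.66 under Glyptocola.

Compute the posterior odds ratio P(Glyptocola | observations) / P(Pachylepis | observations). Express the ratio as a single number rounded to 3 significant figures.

The normalizing constant cancels in an odds ratio, so compute prior × likelihood for the two hypotheses only:
  Glyptocola: 0.111 × 0.29 × 0.42 × 0.66 = 0.0089231
  Pachylepis: 0.469 × 0.73 × 0.72 × 0.09 = 0.022186
Odds(Glyptocola : Pachylepis) = 0.0089231 / 0.022186 ≈ 0.402.

0.402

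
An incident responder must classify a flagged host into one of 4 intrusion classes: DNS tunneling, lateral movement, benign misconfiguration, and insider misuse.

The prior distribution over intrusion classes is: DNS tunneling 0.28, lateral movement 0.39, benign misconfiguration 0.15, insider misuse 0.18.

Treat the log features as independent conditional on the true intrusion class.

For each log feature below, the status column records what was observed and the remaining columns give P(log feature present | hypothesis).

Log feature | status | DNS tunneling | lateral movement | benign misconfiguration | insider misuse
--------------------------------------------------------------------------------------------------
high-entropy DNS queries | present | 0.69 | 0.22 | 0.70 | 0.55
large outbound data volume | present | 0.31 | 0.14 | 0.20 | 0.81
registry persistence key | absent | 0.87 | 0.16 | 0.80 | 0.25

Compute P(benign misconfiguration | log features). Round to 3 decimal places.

0.051

Multiply each prior by the joint likelihood of the log feature pattern (using 1 − P(present | H) for each absent log feature):
  DNS tunneling: 0.28 × 0.69 × 0.31 × (1 − 0.87) = 0.007786
  lateral movement: 0.39 × 0.22 × 0.14 × (1 − 0.16) = 0.01009
  benign misconfiguration: 0.15 × 0.70 × 0.20 × (1 − 0.80) = 0.0042
  insider misuse: 0.18 × 0.55 × 0.81 × (1 − 0.25) = 0.060143
Marginal likelihood of the evidence = 0.082219.
P(benign misconfiguration | evidence) = 0.0042 / 0.082219 ≈ 0.051.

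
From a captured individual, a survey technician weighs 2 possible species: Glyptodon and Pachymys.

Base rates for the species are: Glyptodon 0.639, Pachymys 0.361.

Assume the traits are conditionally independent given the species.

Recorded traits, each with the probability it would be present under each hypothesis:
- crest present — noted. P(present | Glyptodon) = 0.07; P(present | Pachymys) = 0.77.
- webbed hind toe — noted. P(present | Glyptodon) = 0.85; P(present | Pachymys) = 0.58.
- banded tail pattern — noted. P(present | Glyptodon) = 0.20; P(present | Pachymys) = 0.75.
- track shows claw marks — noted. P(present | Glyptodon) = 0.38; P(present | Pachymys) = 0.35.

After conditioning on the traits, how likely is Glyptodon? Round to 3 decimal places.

0.064

For each hypothesis, the unnormalized posterior weight is prior × product of the trait likelihoods:
  Glyptodon: 0.639 × 0.07 × 0.85 × 0.20 × 0.38 = 0.0028896
  Pachymys: 0.361 × 0.77 × 0.58 × 0.75 × 0.35 = 0.042321
Marginal likelihood of the evidence = 0.04521.
P(Glyptodon | evidence) = 0.0028896 / 0.04521 ≈ 0.064.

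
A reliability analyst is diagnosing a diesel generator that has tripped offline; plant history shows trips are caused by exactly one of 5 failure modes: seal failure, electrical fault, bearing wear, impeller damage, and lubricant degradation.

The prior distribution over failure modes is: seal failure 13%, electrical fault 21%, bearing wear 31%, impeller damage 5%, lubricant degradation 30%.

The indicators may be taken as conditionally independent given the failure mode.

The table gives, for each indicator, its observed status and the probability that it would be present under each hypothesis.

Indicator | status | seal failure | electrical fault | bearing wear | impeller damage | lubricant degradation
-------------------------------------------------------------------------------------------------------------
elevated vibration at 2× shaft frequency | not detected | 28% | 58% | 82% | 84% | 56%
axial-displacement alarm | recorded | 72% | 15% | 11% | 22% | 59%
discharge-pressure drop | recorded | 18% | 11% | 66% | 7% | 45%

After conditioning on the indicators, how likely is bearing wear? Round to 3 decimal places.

By Bayes' rule with conditional independence, the unnormalized weight for each hypothesis is prior × ∏ likelihoods (using 1 − P(present | H) for each absent indicator):
  seal failure: 0.13 × (1 − 0.28) × 0.72 × 0.18 = 0.012131
  electrical fault: 0.21 × (1 − 0.58) × 0.15 × 0.11 = 0.0014553
  bearing wear: 0.31 × (1 − 0.82) × 0.11 × 0.66 = 0.0040511
  impeller damage: 0.05 × (1 − 0.84) × 0.22 × 0.07 = 0.0001232
  lubricant degradation: 0.30 × (1 − 0.56) × 0.59 × 0.45 = 0.035046
The unnormalized weights sum to 0.052806.
P(bearing wear | evidence) = 0.0040511 / 0.052806 ≈ 0.077.

0.077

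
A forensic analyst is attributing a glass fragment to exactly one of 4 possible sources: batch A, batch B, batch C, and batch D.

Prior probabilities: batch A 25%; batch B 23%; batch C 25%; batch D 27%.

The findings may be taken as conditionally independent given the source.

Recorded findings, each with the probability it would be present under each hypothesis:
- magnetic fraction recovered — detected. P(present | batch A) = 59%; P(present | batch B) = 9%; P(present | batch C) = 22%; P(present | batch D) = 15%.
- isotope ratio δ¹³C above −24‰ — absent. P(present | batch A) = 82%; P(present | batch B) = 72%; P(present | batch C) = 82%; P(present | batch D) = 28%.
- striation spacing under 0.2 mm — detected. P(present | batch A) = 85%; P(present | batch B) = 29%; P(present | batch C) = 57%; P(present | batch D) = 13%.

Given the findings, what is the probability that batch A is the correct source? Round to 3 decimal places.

By Bayes' rule with conditional independence, the unnormalized weight for each hypothesis is prior × ∏ likelihoods (using 1 − P(present | H) for each absent finding):
  batch A: 0.25 × 0.59 × (1 − 0.82) × 0.85 = 0.022568
  batch B: 0.23 × 0.09 × (1 − 0.72) × 0.29 = 0.0016808
  batch C: 0.25 × 0.22 × (1 − 0.82) × 0.57 = 0.005643
  batch D: 0.27 × 0.15 × (1 − 0.28) × 0.13 = 0.0037908
The unnormalized weights sum to 0.033682.
P(batch A | evidence) = 0.022568 / 0.033682 ≈ 0.670.

0.670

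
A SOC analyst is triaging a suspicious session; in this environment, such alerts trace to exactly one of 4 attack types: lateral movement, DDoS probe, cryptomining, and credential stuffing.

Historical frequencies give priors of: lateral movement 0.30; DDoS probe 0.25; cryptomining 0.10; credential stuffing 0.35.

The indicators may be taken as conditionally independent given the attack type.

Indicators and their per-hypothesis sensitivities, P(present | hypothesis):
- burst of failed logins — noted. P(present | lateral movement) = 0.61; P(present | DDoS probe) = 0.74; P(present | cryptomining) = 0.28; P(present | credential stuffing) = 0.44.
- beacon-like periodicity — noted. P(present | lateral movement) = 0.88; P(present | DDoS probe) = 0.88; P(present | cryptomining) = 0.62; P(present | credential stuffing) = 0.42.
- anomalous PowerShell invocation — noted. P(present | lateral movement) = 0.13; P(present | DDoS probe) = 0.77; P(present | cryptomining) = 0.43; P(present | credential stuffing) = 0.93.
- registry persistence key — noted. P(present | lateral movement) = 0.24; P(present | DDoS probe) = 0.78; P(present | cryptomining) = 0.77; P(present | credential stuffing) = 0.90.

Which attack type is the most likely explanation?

By Bayes' rule with conditional independence, the unnormalized weight for each hypothesis is prior × ∏ likelihoods:
  lateral movement: 0.30 × 0.61 × 0.88 × 0.13 × 0.24 = 0.0050244
  DDoS probe: 0.25 × 0.74 × 0.88 × 0.77 × 0.78 = 0.097778
  cryptomining: 0.10 × 0.28 × 0.62 × 0.43 × 0.77 = 0.0057479
  credential stuffing: 0.35 × 0.44 × 0.42 × 0.93 × 0.90 = 0.054137
The unnormalized weights sum to 0.16269.
P(lateral movement | evidence) ≈ 0.0050244 / 0.16269 ≈ 0.031
P(DDoS probe | evidence) ≈ 0.097778 / 0.16269 ≈ 0.601
P(cryptomining | evidence) ≈ 0.0057479 / 0.16269 ≈ 0.035
P(credential stuffing | evidence) ≈ 0.054137 / 0.16269 ≈ 0.333
The largest is 0.601, so DDoS probe is most probable.

DDoS probe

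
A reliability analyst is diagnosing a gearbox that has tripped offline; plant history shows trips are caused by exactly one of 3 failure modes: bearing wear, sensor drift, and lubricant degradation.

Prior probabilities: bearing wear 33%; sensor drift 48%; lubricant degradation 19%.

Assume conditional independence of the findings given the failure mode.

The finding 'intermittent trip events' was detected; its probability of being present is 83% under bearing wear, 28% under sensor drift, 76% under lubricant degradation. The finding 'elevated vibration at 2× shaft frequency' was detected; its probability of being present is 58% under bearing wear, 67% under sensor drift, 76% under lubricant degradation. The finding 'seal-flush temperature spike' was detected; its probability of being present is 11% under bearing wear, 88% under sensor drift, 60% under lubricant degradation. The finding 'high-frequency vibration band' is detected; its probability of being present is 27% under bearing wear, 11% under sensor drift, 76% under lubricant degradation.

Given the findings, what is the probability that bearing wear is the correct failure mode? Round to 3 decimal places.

For each hypothesis, the unnormalized posterior weight is prior × product of the finding likelihoods:
  bearing wear: 0.33 × 0.83 × 0.58 × 0.11 × 0.27 = 0.0047182
  sensor drift: 0.48 × 0.28 × 0.67 × 0.88 × 0.11 = 0.0087166
  lubricant degradation: 0.19 × 0.76 × 0.76 × 0.60 × 0.76 = 0.050043
Marginal likelihood of the evidence = 0.063478.
P(bearing wear | evidence) = 0.0047182 / 0.063478 ≈ 0.074.

0.074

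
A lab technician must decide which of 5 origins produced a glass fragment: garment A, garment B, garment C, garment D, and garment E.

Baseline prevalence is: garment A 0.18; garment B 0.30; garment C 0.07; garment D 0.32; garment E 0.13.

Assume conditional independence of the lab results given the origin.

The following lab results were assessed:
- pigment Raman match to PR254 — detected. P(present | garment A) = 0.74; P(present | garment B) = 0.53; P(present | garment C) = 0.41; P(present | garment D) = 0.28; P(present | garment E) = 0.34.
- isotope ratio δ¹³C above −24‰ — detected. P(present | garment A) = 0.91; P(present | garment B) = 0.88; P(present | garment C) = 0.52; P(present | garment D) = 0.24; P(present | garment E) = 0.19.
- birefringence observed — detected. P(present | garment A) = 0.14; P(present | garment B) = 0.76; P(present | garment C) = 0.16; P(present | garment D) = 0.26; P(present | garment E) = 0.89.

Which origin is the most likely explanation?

By Bayes' rule with conditional independence, the unnormalized weight for each hypothesis is prior × ∏ likelihoods:
  garment A: 0.18 × 0.74 × 0.91 × 0.14 = 0.01697
  garment B: 0.30 × 0.53 × 0.88 × 0.76 = 0.10634
  garment C: 0.07 × 0.41 × 0.52 × 0.16 = 0.0023878
  garment D: 0.32 × 0.28 × 0.24 × 0.26 = 0.005591
  garment E: 0.13 × 0.34 × 0.19 × 0.89 = 0.0074742
Marginal likelihood of the evidence = 0.13876.
P(garment A | evidence) ≈ 0.01697 / 0.13876 ≈ 0.122
P(garment B | evidence) ≈ 0.10634 / 0.13876 ≈ 0.766
P(garment C | evidence) ≈ 0.0023878 / 0.13876 ≈ 0.017
P(garment D | evidence) ≈ 0.005591 / 0.13876 ≈ 0.040
P(garment E | evidence) ≈ 0.0074742 / 0.13876 ≈ 0.054
The largest is 0.766, so garment B is most probable.

garment B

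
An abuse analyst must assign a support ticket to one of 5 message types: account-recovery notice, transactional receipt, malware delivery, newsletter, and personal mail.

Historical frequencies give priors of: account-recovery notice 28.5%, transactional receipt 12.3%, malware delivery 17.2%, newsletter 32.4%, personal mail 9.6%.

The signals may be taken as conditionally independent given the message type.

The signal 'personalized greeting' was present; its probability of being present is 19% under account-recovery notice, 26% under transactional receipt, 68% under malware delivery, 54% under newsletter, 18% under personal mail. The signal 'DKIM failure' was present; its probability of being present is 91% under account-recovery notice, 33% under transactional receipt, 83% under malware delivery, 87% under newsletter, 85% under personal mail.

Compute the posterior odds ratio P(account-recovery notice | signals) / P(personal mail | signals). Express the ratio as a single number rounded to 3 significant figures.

3.35

Unnormalized posterior weight (prior times the signal likelihoods) for each of the two hypotheses:
  account-recovery notice: 0.285 × 0.19 × 0.91 = 0.049277
  personal mail: 0.096 × 0.18 × 0.85 = 0.014688
Posterior odds = 0.049277 / 0.014688 ≈ 3.35.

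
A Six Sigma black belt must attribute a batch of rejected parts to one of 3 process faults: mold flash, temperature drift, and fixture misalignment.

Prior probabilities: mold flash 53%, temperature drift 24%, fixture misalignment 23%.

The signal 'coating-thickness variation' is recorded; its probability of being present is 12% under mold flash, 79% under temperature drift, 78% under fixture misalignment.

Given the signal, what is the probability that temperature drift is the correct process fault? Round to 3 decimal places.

Multiply each prior by the likelihood of the signal:
  mold flash: 0.53 × 0.12 = 0.0636
  temperature drift: 0.24 × 0.79 = 0.1896
  fixture misalignment: 0.23 × 0.78 = 0.1794
The unnormalized weights sum to 0.4326.
P(temperature drift | evidence) = 0.1896 / 0.4326 ≈ 0.438.

0.438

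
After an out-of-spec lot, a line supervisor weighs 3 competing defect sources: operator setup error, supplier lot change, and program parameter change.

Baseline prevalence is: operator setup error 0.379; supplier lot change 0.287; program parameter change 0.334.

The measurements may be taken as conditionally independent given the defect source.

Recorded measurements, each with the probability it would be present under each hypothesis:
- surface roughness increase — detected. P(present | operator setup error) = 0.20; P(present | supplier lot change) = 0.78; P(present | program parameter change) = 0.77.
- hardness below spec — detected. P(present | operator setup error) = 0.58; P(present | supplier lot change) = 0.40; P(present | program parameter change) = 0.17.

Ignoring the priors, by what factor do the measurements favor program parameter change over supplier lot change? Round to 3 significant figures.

Take the product of per-measurement likelihoods under each hypothesis, then divide.
  program parameter change: 0.77 × 0.17 = 0.1309
  supplier lot change: 0.78 × 0.40 = 0.312
Bayes factor = 0.1309 / 0.312 ≈ 0.420

0.420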